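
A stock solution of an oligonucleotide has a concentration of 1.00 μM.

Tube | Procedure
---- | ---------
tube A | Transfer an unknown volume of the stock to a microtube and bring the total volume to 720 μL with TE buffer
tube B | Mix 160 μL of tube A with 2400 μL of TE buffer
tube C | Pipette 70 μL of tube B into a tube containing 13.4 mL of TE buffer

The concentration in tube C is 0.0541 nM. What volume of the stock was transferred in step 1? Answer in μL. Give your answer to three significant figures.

Step 1: v brought to 720 μL → factor = 720 μL/v
Step 2: 160 μL + 2400 μL = 2560 μL total → factor 2560/160 = 16
Step 3: 70 μL + 13.4 mL = 13470 μL total → factor 13470/70 = 192.43
Product of known-step factors = 3078.9
Overall factor = 1.00 μM / (0.0541 nM) = 18484
Step-1 factor = 18484 / 3078.9 = 6.0036
v = 720 μL / 6.0036 = 120 μL

120 μL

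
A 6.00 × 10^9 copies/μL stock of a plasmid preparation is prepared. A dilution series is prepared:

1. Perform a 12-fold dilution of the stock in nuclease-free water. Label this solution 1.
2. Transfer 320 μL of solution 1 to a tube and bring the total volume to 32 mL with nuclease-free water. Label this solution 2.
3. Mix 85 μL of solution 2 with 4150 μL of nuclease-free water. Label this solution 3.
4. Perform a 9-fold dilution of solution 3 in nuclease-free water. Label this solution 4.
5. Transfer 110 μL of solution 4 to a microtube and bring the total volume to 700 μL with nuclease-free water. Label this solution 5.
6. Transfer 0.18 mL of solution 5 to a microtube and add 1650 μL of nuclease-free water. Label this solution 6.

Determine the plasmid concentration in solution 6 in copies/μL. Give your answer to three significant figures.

Step 1: 12-fold → factor 12
Step 2: 320 μL brought to 32 mL → factor 32000/320 = 100
Step 3: 85 μL + 4150 μL = 4235 μL total → factor 4235/85 = 49.824
Step 4: 9-fold → factor 9
Step 5: 110 μL brought to 700 μL → factor 700/110 = 6.3636
Step 6: 0.18 mL + 1650 μL = 1.83 mL total → factor 1.83/0.18 = 10.167
Overall dilution factor = 12 × 100 × 49.824 × 9 × 6.3636 × 10.167 = 3.4813 × 10^7
Final = 6.00 × 10^9 copies/μL / 3.4813 × 10^7 = 172 copies/μL

172 copies/μL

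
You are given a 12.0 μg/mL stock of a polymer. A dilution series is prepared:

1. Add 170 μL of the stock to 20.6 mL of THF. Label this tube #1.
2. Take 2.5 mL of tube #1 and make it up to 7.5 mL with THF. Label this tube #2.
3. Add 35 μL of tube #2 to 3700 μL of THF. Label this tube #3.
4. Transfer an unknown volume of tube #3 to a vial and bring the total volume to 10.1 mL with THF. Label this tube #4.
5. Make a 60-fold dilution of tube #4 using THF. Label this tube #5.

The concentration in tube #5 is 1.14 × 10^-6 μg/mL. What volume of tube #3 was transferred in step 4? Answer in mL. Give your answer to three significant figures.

Step 1: 170 μL + 20.6 mL = 20770 μL total → factor 20770/170 = 122.18
Step 2: 2.5 mL brought to 7.5 mL → factor 7.5/2.5 = 3
Step 3: 35 μL + 3700 μL = 3735 μL total → factor 3735/35 = 106.71
Step 4: v brought to 10.1 mL → factor = 10.1 mL/v
Step 5: 60-fold → factor 60
Product of known-step factors = 2.3468 × 10^6
Overall factor = 12.0 μg/mL / (1.14 × 10^-6 μg/mL) = 1.0526 × 10^7
Step-4 factor = 1.0526 × 10^7 / 2.3468 × 10^6 = 4.4853
v = 10.1 mL / 4.4853 = 2.25 mL

2.25 mL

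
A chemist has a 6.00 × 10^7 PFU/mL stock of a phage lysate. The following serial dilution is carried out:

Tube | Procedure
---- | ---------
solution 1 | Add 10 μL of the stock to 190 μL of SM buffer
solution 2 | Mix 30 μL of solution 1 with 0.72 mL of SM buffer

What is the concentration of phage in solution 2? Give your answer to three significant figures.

1.20 × 10^5 PFU/mL

Step 1: 10 μL + 190 μL = 200 μL total → factor 200/10 = 20
Step 2: 30 μL + 0.72 mL = 750 μL total → factor 750/30 = 25
Overall dilution factor = 20 × 25 = 500
Final = 6.00 × 10^7 PFU/mL / 500 = 1.20 × 10^5 PFU/mL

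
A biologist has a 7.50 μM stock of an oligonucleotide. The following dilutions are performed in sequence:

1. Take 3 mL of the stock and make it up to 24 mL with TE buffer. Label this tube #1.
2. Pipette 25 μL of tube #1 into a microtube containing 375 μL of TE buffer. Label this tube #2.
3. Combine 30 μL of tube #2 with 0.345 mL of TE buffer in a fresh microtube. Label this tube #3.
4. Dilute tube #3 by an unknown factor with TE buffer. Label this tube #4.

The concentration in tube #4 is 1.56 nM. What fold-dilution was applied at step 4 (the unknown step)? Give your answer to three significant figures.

Step 1: 3 mL brought to 24 mL → factor 24/3 = 8
Step 2: 25 μL + 375 μL = 400 μL total → factor 400/25 = 16
Step 3: 30 μL + 0.345 mL = 375 μL total → factor 375/30 = 12.5
Step 4: unknown factor x
Product of known-step factors = 1600
Overall factor = 7.50 μM / (1.56 nM) = 4807.7
x = 4807.7 / 1600 = 3.00

3.00-fold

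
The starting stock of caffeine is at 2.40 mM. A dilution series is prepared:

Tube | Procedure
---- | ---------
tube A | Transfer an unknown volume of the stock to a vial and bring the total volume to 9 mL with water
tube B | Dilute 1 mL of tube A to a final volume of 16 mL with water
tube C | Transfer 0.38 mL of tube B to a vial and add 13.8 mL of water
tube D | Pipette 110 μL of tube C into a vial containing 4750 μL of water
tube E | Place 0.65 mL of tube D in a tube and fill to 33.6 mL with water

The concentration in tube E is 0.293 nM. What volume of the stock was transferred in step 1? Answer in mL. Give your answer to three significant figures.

1.50 mL

Step 1: v brought to 9 mL → factor = 9 mL/v
Step 2: 1 mL brought to 16 mL → factor 16/1 = 16
Step 3: 0.38 mL + 13.8 mL = 14.18 mL total → factor 14.18/0.38 = 37.316
Step 4: 110 μL + 4750 μL = 4860 μL total → factor 4860/110 = 44.182
Step 5: 0.65 mL brought to 33.6 mL → factor 33.6/0.65 = 51.692
Product of known-step factors = 1.3636 × 10^6
Overall factor = 2.40 mM / (0.293 nM) = 8.1911 × 10^6
Step-1 factor = 8.1911 × 10^6 / 1.3636 × 10^6 = 6.0071
v = 9 mL / 6.0071 = 1.50 mL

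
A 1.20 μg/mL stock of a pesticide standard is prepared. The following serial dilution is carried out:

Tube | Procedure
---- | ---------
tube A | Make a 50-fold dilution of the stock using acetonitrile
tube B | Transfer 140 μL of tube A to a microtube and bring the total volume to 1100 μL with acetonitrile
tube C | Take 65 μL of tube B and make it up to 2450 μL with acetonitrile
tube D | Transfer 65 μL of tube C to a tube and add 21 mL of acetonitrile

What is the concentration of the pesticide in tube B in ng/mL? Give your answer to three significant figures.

Step 1: 50-fold → factor 50
Step 2: 140 μL brought to 1100 μL → factor 1100/140 = 7.8571
Dilution factor through tube B = 50 × 7.8571 = 392.86
[tube B] = 1.20 μg/mL / 392.86 = 0.003055 μg/mL = 3.05 ng/mL

3.05 ng/mL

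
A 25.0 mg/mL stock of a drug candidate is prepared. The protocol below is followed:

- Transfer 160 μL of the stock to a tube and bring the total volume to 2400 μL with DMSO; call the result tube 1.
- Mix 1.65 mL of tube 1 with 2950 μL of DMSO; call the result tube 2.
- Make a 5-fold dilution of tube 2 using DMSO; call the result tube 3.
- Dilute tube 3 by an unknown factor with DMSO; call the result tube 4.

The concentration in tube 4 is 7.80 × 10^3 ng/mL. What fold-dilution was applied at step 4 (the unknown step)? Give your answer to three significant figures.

Step 1: 160 μL brought to 2400 μL → factor 2400/160 = 15
Step 2: 1.65 mL + 2950 μL = 4.6 mL total → factor 4.6/1.65 = 2.7879
Step 3: 5-fold → factor 5
Step 4: unknown factor x
Product of known-step factors = 209.09
Overall factor = 25.0 mg/mL / (7.80 × 10^3 ng/mL) = 3205.1
x = 3205.1 / 209.09 = 15.3

15.3-fold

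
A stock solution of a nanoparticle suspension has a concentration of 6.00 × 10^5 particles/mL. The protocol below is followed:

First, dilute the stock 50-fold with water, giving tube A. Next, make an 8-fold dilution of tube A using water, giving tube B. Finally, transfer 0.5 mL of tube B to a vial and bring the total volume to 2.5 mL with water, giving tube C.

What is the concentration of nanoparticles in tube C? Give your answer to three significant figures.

300 particles/mL

Step 1: 50-fold → factor 50
Step 2: 8-fold → factor 8
Step 3: 0.5 mL brought to 2.5 mL → factor 2.5/0.5 = 5
Overall dilution factor = 50 × 8 × 5 = 2000
Final = 6.00 × 10^5 particles/mL / 2000 = 300 particles/mL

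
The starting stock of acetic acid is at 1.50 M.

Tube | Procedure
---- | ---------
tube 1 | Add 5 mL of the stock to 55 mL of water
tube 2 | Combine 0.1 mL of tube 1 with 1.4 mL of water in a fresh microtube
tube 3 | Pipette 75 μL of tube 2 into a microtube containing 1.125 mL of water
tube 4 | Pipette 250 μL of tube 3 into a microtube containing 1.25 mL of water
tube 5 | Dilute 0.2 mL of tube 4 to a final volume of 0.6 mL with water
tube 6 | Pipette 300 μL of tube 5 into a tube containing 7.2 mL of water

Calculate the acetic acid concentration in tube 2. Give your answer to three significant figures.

0.00833 M

Step 1: 5 mL + 55 mL = 60 mL total → factor 60/5 = 12
Step 2: 0.1 mL + 1.4 mL = 1.5 mL total → factor 1.5/0.1 = 15
Dilution factor through tube 2 = 12 × 15 = 180
[tube 2] = 1.50 M / 180 = 0.00833 M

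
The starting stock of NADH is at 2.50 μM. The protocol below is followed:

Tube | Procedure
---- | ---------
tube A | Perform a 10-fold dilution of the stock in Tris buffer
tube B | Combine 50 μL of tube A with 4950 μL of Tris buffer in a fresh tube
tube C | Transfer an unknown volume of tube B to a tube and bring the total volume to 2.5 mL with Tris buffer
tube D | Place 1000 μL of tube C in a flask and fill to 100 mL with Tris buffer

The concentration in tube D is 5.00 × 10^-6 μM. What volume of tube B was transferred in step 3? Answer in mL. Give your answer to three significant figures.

0.500 mL

Step 1: 10-fold → factor 10
Step 2: 50 μL + 4950 μL = 5000 μL total → factor 5000/50 = 100
Step 3: v brought to 2.5 mL → factor = 2.5 mL/v
Step 4: 1000 μL brought to 100 mL → factor 1 × 10^5/1000 = 100
Product of known-step factors = 1 × 10^5
Overall factor = 2.50 μM / (5.00 × 10^-6 μM) = 5 × 10^5
Step-3 factor = 5 × 10^5 / 1 × 10^5 = 5
v = 2.5 mL / 5 = 0.500 mL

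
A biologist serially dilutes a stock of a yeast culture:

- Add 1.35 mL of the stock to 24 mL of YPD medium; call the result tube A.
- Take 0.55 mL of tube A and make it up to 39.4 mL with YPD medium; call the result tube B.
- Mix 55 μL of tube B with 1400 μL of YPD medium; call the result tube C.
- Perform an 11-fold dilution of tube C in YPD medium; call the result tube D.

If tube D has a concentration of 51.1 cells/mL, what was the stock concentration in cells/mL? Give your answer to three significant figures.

2.00 × 10^7 cells/mL

Step 1: 1.35 mL + 24 mL = 25.35 mL total → factor 25.35/1.35 = 18.778
Step 2: 0.55 mL brought to 39.4 mL → factor 39.4/0.55 = 71.636
Step 3: 55 μL + 1400 μL = 1455 μL total → factor 1455/55 = 26.455
Step 4: 11-fold → factor 11
Overall dilution factor = 18.778 × 71.636 × 26.455 × 11 = 3.9144 × 10^5
Stock = 51.1 cells/mL × 3.9144 × 10^5 = 2.00 × 10^7 cells/mL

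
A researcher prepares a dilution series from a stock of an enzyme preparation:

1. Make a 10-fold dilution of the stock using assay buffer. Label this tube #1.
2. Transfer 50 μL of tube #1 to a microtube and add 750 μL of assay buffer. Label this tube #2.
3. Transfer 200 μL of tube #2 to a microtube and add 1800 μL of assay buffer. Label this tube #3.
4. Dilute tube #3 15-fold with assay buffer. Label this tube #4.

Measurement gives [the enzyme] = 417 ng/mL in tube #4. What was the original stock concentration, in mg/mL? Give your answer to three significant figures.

Step 1: 10-fold → factor 10
Step 2: 50 μL + 750 μL = 800 μL total → factor 800/50 = 16
Step 3: 200 μL + 1800 μL = 2000 μL total → factor 2000/200 = 10
Step 4: 15-fold → factor 15
Overall dilution factor = 10 × 16 × 10 × 15 = 24000
Stock = 417 ng/mL × 24000 = 1.001 × 10^7 ng/mL = 10.0 mg/mL

10.0 mg/mL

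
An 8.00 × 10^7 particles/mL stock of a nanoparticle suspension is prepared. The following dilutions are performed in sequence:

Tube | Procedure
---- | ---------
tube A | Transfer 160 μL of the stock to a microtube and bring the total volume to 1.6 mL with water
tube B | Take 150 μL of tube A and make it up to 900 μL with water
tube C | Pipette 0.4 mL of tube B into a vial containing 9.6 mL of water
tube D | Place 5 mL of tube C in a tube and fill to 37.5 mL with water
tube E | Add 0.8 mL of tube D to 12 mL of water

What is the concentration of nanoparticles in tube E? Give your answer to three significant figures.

444 particles/mL

Step 1: 160 μL brought to 1.6 mL → factor 1600/160 = 10
Step 2: 150 μL brought to 900 μL → factor 900/150 = 6
Step 3: 0.4 mL + 9.6 mL = 10 mL total → factor 10/0.4 = 25
Step 4: 5 mL brought to 37.5 mL → factor 37.5/5 = 7.5
Step 5: 0.8 mL + 12 mL = 12.8 mL total → factor 12.8/0.8 = 16
Overall dilution factor = 10 × 6 × 25 × 7.5 × 16 = 1.8 × 10^5
Final = 8.00 × 10^7 particles/mL / 1.8 × 10^5 = 444 particles/mL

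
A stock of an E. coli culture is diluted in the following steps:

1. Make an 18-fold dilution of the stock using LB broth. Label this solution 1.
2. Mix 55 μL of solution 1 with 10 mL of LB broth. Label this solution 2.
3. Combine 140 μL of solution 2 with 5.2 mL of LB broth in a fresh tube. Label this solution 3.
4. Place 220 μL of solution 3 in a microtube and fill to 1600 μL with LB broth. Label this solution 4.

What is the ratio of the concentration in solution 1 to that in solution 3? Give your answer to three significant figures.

6.97 × 10^3

Step 1: 18-fold → factor 18
Step 2: 55 μL + 10 mL = 10055 μL total → factor 10055/55 = 182.82
Step 3: 140 μL + 5.2 mL = 5340 μL total → factor 5340/140 = 38.143
Dilution factor to solution 1 = 18; to solution 3 = 1.2552 × 10^5
[solution 1]/[solution 3] = (factor to solution 3)/(factor to solution 1) = 1.2552 × 10^5/18 = 6.97 × 10^3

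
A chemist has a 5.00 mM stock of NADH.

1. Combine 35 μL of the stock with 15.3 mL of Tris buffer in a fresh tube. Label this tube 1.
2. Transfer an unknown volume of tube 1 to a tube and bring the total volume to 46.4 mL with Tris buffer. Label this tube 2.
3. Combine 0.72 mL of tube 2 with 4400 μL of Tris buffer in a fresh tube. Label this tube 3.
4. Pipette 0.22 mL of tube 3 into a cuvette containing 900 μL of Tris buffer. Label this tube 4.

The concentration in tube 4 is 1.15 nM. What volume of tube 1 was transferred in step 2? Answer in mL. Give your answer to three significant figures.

0.169 mL

Step 1: 35 μL + 15.3 mL = 15335 μL total → factor 15335/35 = 438.14
Step 2: v brought to 46.4 mL → factor = 46.4 mL/v
Step 3: 0.72 mL + 4400 μL = 5.12 mL total → factor 5.12/0.72 = 7.1111
Step 4: 0.22 mL + 900 μL = 1.12 mL total → factor 1.12/0.22 = 5.0909
Product of known-step factors = 15862
Overall factor = 5.00 mM / (1.15 nM) = 4.3478 × 10^6
Step-2 factor = 4.3478 × 10^6 / 15862 = 274.11
v = 46.4 mL / 274.11 = 0.169 mL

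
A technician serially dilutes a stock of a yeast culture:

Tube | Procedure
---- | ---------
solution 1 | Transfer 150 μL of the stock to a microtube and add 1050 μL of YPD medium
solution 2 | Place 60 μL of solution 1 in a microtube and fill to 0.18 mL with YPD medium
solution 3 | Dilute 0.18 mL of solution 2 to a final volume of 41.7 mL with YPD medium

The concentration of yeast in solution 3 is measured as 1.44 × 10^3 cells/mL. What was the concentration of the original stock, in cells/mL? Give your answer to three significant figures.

Step 1: 150 μL + 1050 μL = 1200 μL total → factor 1200/150 = 8
Step 2: 60 μL brought to 0.18 mL → factor 180/60 = 3
Step 3: 0.18 mL brought to 41.7 mL → factor 41.7/0.18 = 231.67
Overall dilution factor = 8 × 3 × 231.67 = 5560
Stock = 1.44 × 10^3 cells/mL × 5560 = 8.01 × 10^6 cells/mL

8.01 × 10^6 cells/mL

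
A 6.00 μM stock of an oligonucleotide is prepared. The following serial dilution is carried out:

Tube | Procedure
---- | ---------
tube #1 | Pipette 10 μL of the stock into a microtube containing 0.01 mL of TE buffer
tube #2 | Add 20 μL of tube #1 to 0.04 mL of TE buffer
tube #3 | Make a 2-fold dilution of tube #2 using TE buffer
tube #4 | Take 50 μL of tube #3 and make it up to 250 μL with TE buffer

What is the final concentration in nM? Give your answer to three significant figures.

Step 1: 10 μL + 0.01 mL = 20 μL total → factor 20/10 = 2
Step 2: 20 μL + 0.04 mL = 60 μL total → factor 60/20 = 3
Step 3: 2-fold → factor 2
Step 4: 50 μL brought to 250 μL → factor 250/50 = 5
Overall dilution factor = 2 × 3 × 2 × 5 = 60
Final = 6.00 μM / 60 = 0.1000 μM = 100 nM

100 nM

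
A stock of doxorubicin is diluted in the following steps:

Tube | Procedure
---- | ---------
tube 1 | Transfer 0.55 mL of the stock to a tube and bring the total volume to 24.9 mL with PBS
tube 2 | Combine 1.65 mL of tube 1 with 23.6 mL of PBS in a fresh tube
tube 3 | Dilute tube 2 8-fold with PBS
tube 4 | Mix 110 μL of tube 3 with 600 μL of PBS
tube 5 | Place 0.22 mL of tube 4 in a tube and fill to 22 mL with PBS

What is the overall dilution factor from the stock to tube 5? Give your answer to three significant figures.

3.58 × 10^6

Step 1: 0.55 mL brought to 24.9 mL → factor 24.9/0.55 = 45.273
Step 2: 1.65 mL + 23.6 mL = 25.25 mL total → factor 25.25/1.65 = 15.303
Step 3: 8-fold → factor 8
Step 4: 110 μL + 600 μL = 710 μL total → factor 710/110 = 6.4545
Step 5: 0.22 mL brought to 22 mL → factor 22/0.22 = 100
Overall dilution factor = 45.273 × 15.303 × 8 × 6.4545 × 100 = 3.5774 × 10^6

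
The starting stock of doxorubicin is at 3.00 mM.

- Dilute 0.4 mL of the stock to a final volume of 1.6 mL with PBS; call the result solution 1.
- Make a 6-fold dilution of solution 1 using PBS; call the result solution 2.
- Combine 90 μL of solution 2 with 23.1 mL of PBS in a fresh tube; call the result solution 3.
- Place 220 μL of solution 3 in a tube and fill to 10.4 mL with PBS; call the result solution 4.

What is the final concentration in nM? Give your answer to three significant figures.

Step 1: 0.4 mL brought to 1.6 mL → factor 1.6/0.4 = 4
Step 2: 6-fold → factor 6
Step 3: 90 μL + 23.1 mL = 23190 μL total → factor 23190/90 = 257.67
Step 4: 220 μL brought to 10.4 mL → factor 10400/220 = 47.273
Overall dilution factor = 4 × 6 × 257.67 × 47.273 = 2.9233 × 10^5
Final = 3.00 mM / 2.9233 × 10^5 = 1.026 × 10^-5 mM = 10.3 nM

10.3 nM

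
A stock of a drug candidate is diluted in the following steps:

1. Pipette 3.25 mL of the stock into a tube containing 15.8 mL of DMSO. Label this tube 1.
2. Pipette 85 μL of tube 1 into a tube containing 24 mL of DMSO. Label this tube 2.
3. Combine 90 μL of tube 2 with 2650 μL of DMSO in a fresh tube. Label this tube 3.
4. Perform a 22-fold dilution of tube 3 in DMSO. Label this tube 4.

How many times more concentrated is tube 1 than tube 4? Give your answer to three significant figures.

Step 1: 3.25 mL + 15.8 mL = 19.05 mL total → factor 19.05/3.25 = 5.8615
Step 2: 85 μL + 24 mL = 24085 μL total → factor 24085/85 = 283.35
Step 3: 90 μL + 2650 μL = 2740 μL total → factor 2740/90 = 30.444
Step 4: 22-fold → factor 22
Dilution factor to tube 1 = 5.8615; to tube 4 = 1.1124 × 10^6
[tube 1]/[tube 4] = (factor to tube 4)/(factor to tube 1) = 1.1124 × 10^6/5.8615 = 1.90 × 10^5

1.90 × 10^5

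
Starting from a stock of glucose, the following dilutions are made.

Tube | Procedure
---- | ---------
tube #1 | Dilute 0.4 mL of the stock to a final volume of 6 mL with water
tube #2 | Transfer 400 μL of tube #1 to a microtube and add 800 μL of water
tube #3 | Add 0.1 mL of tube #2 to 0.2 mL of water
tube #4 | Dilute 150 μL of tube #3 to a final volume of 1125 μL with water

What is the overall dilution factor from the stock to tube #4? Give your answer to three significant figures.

1.01 × 10^3

Step 1: 0.4 mL brought to 6 mL → factor 6/0.4 = 15
Step 2: 400 μL + 800 μL = 1200 μL total → factor 1200/400 = 3
Step 3: 0.1 mL + 0.2 mL = 0.3 mL total → factor 0.3/0.1 = 3
Step 4: 150 μL brought to 1125 μL → factor 1125/150 = 7.5
Overall dilution factor = 15 × 3 × 3 × 7.5 = 1012.5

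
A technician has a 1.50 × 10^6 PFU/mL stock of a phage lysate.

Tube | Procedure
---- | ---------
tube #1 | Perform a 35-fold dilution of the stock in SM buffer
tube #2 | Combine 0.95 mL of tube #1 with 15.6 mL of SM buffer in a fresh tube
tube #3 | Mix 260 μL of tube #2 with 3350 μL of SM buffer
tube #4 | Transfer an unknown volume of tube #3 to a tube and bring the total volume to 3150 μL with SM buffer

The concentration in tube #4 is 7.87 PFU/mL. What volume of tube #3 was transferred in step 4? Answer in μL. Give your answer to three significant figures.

140 μL

Step 1: 35-fold → factor 35
Step 2: 0.95 mL + 15.6 mL = 16.55 mL total → factor 16.55/0.95 = 17.421
Step 3: 260 μL + 3350 μL = 3610 μL total → factor 3610/260 = 13.885
Step 4: v brought to 3150 μL → factor = 3150 μL/v
Product of known-step factors = 8466
Overall factor = 1.50 × 10^6 PFU/mL / (7.87 PFU/mL) = 1.906 × 10^5
Step-4 factor = 1.906 × 10^5 / 8466 = 22.513
v = 3150 μL / 22.513 = 140 μL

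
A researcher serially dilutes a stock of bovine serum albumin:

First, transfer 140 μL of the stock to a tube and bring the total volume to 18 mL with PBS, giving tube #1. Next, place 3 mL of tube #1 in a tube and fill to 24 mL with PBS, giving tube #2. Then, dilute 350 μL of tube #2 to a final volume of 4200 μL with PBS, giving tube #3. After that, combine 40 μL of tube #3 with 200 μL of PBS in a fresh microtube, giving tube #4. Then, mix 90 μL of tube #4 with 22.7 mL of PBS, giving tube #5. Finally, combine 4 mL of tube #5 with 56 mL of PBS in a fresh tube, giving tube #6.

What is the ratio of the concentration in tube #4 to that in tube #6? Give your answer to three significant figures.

3.80 × 10^3

Step 1: 140 μL brought to 18 mL → factor 18000/140 = 128.57
Step 2: 3 mL brought to 24 mL → factor 24/3 = 8
Step 3: 350 μL brought to 4200 μL → factor 4200/350 = 12
Step 4: 40 μL + 200 μL = 240 μL total → factor 240/40 = 6
Step 5: 90 μL + 22.7 mL = 22790 μL total → factor 22790/90 = 253.22
Step 6: 4 mL + 56 mL = 60 mL total → factor 60/4 = 15
Dilution factor to tube #4 = 74057; to tube #6 = 2.8129 × 10^8
[tube #4]/[tube #6] = (factor to tube #6)/(factor to tube #4) = 2.8129 × 10^8/74057 = 3.80 × 10^3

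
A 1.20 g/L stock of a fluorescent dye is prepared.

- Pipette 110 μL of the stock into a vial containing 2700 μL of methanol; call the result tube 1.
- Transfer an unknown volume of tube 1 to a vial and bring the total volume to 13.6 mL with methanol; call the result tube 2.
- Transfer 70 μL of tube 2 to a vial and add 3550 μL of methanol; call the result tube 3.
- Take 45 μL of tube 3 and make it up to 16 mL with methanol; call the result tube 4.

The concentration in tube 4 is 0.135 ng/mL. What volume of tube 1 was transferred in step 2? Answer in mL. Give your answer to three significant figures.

0.719 mL

Step 1: 110 μL + 2700 μL = 2810 μL total → factor 2810/110 = 25.545
Step 2: v brought to 13.6 mL → factor = 13.6 mL/v
Step 3: 70 μL + 3550 μL = 3620 μL total → factor 3620/70 = 51.714
Step 4: 45 μL brought to 16 mL → factor 16000/45 = 355.56
Product of known-step factors = 4.6971 × 10^5
Overall factor = 1.20 g/L / (0.135 ng/mL) = 8.8889 × 10^6
Step-2 factor = 8.8889 × 10^6 / 4.6971 × 10^5 = 18.924
v = 13.6 mL / 18.924 = 0.719 mL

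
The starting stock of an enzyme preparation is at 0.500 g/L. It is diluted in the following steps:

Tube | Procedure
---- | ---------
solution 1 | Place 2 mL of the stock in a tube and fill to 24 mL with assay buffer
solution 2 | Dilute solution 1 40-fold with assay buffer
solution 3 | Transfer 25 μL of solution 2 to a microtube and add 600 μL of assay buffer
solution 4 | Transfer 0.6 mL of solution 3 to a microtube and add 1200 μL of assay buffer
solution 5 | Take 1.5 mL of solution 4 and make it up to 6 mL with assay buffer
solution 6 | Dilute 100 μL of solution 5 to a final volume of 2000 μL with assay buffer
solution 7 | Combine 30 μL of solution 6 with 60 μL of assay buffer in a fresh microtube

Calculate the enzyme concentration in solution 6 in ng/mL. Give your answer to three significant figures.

Step 1: 2 mL brought to 24 mL → factor 24/2 = 12
Step 2: 40-fold → factor 40
Step 3: 25 μL + 600 μL = 625 μL total → factor 625/25 = 25
Step 4: 0.6 mL + 1200 μL = 1.8 mL total → factor 1.8/0.6 = 3
Step 5: 1.5 mL brought to 6 mL → factor 6/1.5 = 4
Step 6: 100 μL brought to 2000 μL → factor 2000/100 = 20
Dilution factor through solution 6 = 12 × 40 × 25 × 3 × 4 × 20 = 2.88 × 10^6
[solution 6] = 0.500 g/L / 2.88 × 10^6 = 1.736 × 10^-7 g/L = 0.174 ng/mL

0.174 ng/mL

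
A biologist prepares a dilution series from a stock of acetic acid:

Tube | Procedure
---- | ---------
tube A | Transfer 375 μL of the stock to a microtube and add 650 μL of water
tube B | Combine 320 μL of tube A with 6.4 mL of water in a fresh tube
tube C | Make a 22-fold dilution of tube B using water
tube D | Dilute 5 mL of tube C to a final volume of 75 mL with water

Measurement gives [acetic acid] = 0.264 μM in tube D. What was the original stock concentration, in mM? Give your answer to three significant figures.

5.00 mM

Step 1: 375 μL + 650 μL = 1025 μL total → factor 1025/375 = 2.7333
Step 2: 320 μL + 6.4 mL = 6720 μL total → factor 6720/320 = 21
Step 3: 22-fold → factor 22
Step 4: 5 mL brought to 75 mL → factor 75/5 = 15
Overall dilution factor = 2.7333 × 21 × 22 × 15 = 18942
Stock = 0.264 μM × 18942 = 5001 μM = 5.00 mM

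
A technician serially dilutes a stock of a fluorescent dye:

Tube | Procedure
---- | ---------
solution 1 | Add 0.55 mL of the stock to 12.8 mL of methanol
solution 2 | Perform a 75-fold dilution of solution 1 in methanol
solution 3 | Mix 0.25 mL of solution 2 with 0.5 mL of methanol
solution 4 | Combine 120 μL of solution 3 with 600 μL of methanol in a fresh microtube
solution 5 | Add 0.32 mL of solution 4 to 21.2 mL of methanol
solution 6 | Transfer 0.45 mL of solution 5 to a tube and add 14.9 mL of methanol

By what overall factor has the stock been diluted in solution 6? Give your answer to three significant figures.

7.52 × 10^7

Step 1: 0.55 mL + 12.8 mL = 13.35 mL total → factor 13.35/0.55 = 24.273
Step 2: 75-fold → factor 75
Step 3: 0.25 mL + 0.5 mL = 0.75 mL total → factor 0.75/0.25 = 3
Step 4: 120 μL + 600 μL = 720 μL total → factor 720/120 = 6
Step 5: 0.32 mL + 21.2 mL = 21.52 mL total → factor 21.52/0.32 = 67.25
Step 6: 0.45 mL + 14.9 mL = 15.35 mL total → factor 15.35/0.45 = 34.111
Overall dilution factor = 24.273 × 75 × 3 × 6 × 67.25 × 34.111 = 7.5169 × 10^7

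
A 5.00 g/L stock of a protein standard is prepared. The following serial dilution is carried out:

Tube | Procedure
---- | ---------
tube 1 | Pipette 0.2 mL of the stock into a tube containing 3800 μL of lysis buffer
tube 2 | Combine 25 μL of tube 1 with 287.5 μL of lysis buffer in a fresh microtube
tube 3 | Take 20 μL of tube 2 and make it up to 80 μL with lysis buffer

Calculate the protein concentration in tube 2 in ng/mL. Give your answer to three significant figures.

2.00 × 10^4 ng/mL

Step 1: 0.2 mL + 3800 μL = 4 mL total → factor 4/0.2 = 20
Step 2: 25 μL + 287.5 μL = 312.5 μL total → factor 312.5/25 = 12.5
Dilution factor through tube 2 = 20 × 12.5 = 250
[tube 2] = 5.00 g/L / 250 = 0.02000 g/L = 2.00 × 10^4 ng/mL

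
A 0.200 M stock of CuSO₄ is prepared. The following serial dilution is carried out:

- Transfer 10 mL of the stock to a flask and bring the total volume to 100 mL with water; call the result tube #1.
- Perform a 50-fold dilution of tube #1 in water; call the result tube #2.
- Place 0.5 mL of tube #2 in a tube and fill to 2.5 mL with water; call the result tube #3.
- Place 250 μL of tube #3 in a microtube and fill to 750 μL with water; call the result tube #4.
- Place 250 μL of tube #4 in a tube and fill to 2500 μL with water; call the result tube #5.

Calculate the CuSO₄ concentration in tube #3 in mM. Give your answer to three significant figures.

Step 1: 10 mL brought to 100 mL → factor 100/10 = 10
Step 2: 50-fold → factor 50
Step 3: 0.5 mL brought to 2.5 mL → factor 2.5/0.5 = 5
Dilution factor through tube #3 = 10 × 50 × 5 = 2500
[tube #3] = 0.200 M / 2500 = 8.000 × 10^-5 M = 0.0800 mM

0.0800 mM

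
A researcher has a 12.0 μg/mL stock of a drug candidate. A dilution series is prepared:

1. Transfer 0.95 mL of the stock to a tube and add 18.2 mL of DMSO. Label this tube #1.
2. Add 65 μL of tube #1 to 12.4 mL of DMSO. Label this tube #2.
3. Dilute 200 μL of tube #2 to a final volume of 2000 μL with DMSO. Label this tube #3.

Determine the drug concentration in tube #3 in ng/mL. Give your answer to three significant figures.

0.310 ng/mL

Step 1: 0.95 mL + 18.2 mL = 19.15 mL total → factor 19.15/0.95 = 20.158
Step 2: 65 μL + 12.4 mL = 12465 μL total → factor 12465/65 = 191.77
Step 3: 200 μL brought to 2000 μL → factor 2000/200 = 10
Overall dilution factor = 20.158 × 191.77 × 10 = 38657
Final = 12.0 μg/mL / 38657 = 0.0003104 μg/mL = 0.310 ng/mL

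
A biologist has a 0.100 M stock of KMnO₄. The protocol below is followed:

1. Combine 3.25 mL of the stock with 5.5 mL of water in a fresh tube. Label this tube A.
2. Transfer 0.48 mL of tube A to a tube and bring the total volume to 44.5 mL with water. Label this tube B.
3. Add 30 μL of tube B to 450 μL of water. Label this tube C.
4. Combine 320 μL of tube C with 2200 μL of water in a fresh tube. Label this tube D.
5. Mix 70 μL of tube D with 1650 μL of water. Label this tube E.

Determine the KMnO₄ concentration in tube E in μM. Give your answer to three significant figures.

0.129 μM

Step 1: 3.25 mL + 5.5 mL = 8.75 mL total → factor 8.75/3.25 = 2.6923
Step 2: 0.48 mL brought to 44.5 mL → factor 44.5/0.48 = 92.708
Step 3: 30 μL + 450 μL = 480 μL total → factor 480/30 = 16
Step 4: 320 μL + 2200 μL = 2520 μL total → factor 2520/320 = 7.875
Step 5: 70 μL + 1650 μL = 1720 μL total → factor 1720/70 = 24.571
Overall dilution factor = 2.6923 × 92.708 × 16 × 7.875 × 24.571 = 7.7276 × 10^5
Final = 0.100 M / 7.7276 × 10^5 = 1.294 × 10^-7 M = 0.129 μM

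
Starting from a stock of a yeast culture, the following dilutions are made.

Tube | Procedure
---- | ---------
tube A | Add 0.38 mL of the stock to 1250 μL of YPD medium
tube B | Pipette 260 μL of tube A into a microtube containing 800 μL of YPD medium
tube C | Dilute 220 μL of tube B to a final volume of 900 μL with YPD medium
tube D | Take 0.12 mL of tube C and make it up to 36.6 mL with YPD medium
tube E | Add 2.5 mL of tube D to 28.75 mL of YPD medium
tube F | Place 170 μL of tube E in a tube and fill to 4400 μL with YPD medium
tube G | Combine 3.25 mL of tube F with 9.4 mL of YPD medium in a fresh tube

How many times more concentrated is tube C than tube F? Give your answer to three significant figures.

Step 1: 0.38 mL + 1250 μL = 1.63 mL total → factor 1.63/0.38 = 4.2895
Step 2: 260 μL + 800 μL = 1060 μL total → factor 1060/260 = 4.0769
Step 3: 220 μL brought to 900 μL → factor 900/220 = 4.0909
Step 4: 0.12 mL brought to 36.6 mL → factor 36.6/0.12 = 305
Step 5: 2.5 mL + 28.75 mL = 31.25 mL total → factor 31.25/2.5 = 12.5
Step 6: 170 μL brought to 4400 μL → factor 4400/170 = 25.882
Dilution factor to tube C = 71.541; to tube F = 7.0594 × 10^6
[tube C]/[tube F] = (factor to tube F)/(factor to tube C) = 7.0594 × 10^6/71.541 = 9.87 × 10^4

9.87 × 10^4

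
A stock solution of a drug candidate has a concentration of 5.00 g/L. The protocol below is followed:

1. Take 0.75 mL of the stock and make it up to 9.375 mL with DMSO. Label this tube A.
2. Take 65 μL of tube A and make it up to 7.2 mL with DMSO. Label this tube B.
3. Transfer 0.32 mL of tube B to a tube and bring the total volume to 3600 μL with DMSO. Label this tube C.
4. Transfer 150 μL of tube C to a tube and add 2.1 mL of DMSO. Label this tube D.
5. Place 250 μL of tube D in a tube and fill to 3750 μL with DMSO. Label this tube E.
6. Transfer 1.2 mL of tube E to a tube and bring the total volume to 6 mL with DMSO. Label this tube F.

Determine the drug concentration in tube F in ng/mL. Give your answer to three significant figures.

Step 1: 0.75 mL brought to 9.375 mL → factor 9.375/0.75 = 12.5
Step 2: 65 μL brought to 7.2 mL → factor 7200/65 = 110.77
Step 3: 0.32 mL brought to 3600 μL → factor 3.6/0.32 = 11.25
Step 4: 150 μL + 2.1 mL = 2250 μL total → factor 2250/150 = 15
Step 5: 250 μL brought to 3750 μL → factor 3750/250 = 15
Step 6: 1.2 mL brought to 6 mL → factor 6/1.2 = 5
Overall dilution factor = 12.5 × 110.77 × 11.25 × 15 × 15 × 5 = 1.7524 × 10^7
Final = 5.00 g/L / 1.7524 × 10^7 = 2.853 × 10^-7 g/L = 0.285 ng/mL

0.285 ng/mL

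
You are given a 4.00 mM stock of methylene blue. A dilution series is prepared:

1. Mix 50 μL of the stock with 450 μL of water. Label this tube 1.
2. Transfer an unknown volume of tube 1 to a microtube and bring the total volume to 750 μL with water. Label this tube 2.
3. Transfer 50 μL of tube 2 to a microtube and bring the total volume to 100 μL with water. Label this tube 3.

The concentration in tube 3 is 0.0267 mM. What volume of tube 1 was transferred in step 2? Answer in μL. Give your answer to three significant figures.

Step 1: 50 μL + 450 μL = 500 μL total → factor 500/50 = 10
Step 2: v brought to 750 μL → factor = 750 μL/v
Step 3: 50 μL brought to 100 μL → factor 100/50 = 2
Product of known-step factors = 20
Overall factor = 4.00 mM / (0.0267 mM) = 149.81
Step-2 factor = 149.81 / 20 = 7.4906
v = 750 μL / 7.4906 = 100 μL

100 μL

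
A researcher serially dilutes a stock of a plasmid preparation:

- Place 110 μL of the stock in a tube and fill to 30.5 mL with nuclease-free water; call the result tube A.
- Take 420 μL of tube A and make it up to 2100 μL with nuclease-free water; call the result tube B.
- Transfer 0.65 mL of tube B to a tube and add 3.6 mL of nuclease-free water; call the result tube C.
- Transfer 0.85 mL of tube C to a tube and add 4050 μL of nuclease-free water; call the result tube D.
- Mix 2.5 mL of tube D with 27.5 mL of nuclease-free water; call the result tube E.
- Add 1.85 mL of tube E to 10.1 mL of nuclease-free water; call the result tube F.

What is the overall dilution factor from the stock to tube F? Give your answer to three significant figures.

Step 1: 110 μL brought to 30.5 mL → factor 30500/110 = 277.27
Step 2: 420 μL brought to 2100 μL → factor 2100/420 = 5
Step 3: 0.65 mL + 3.6 mL = 4.25 mL total → factor 4.25/0.65 = 6.5385
Step 4: 0.85 mL + 4050 μL = 4.9 mL total → factor 4.9/0.85 = 5.7647
Step 5: 2.5 mL + 27.5 mL = 30 mL total → factor 30/2.5 = 12
Step 6: 1.85 mL + 10.1 mL = 11.95 mL total → factor 11.95/1.85 = 6.4595
Overall dilution factor = 277.27 × 5 × 6.5385 × 5.7647 × 12 × 6.4595 = 4.0505 × 10^6

4.05 × 10^6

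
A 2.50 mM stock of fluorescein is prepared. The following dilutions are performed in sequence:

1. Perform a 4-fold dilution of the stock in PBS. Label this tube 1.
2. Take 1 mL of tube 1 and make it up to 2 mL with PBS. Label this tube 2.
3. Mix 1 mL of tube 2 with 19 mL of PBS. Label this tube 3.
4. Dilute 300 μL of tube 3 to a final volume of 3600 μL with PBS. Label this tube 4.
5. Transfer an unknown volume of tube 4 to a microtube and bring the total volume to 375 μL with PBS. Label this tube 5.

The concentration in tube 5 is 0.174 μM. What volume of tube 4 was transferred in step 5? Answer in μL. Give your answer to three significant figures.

Step 1: 4-fold → factor 4
Step 2: 1 mL brought to 2 mL → factor 2/1 = 2
Step 3: 1 mL + 19 mL = 20 mL total → factor 20/1 = 20
Step 4: 300 μL brought to 3600 μL → factor 3600/300 = 12
Step 5: v brought to 375 μL → factor = 375 μL/v
Product of known-step factors = 1920
Overall factor = 2.50 mM / (0.174 μM) = 14368
Step-5 factor = 14368 / 1920 = 7.4832
v = 375 μL / 7.4832 = 50.1 μL

50.1 μL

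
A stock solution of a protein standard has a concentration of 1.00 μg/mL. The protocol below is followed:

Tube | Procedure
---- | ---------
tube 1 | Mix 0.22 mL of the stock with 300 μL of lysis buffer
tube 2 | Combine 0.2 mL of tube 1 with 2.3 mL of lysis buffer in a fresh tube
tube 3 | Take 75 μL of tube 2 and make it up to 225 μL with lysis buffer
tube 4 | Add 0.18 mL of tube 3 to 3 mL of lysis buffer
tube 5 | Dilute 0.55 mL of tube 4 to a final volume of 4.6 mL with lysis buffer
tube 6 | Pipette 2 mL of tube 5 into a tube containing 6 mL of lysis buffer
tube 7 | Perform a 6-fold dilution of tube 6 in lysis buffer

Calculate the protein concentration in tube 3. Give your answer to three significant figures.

Step 1: 0.22 mL + 300 μL = 0.52 mL total → factor 0.52/0.22 = 2.3636
Step 2: 0.2 mL + 2.3 mL = 2.5 mL total → factor 2.5/0.2 = 12.5
Step 3: 75 μL brought to 225 μL → factor 225/75 = 3
Dilution factor through tube 3 = 2.3636 × 12.5 × 3 = 88.636
[tube 3] = 1.00 μg/mL / 88.636 = 0.0113 μg/mL

0.0113 μg/mL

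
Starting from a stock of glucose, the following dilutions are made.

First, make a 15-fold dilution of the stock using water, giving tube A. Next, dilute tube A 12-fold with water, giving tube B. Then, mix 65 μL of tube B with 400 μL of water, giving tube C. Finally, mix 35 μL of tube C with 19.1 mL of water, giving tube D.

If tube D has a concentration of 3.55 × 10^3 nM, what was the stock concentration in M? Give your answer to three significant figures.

Step 1: 15-fold → factor 15
Step 2: 12-fold → factor 12
Step 3: 65 μL + 400 μL = 465 μL total → factor 465/65 = 7.1538
Step 4: 35 μL + 19.1 mL = 19135 μL total → factor 19135/35 = 546.71
Overall dilution factor = 15 × 12 × 7.1538 × 546.71 = 7.04 × 10^5
Stock = 3.55 × 10^3 nM × 7.04 × 10^5 = 2.499 × 10^9 nM = 2.50 M

2.50 M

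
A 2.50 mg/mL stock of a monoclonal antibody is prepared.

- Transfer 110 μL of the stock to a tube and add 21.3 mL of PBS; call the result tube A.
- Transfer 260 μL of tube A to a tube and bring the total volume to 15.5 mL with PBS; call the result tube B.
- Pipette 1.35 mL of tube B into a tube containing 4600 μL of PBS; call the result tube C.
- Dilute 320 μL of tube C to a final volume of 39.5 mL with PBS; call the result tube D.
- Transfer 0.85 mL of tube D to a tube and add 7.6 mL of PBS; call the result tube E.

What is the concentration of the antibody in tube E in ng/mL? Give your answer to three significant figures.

Step 1: 110 μL + 21.3 mL = 21410 μL total → factor 21410/110 = 194.64
Step 2: 260 μL brought to 15.5 mL → factor 15500/260 = 59.615
Step 3: 1.35 mL + 4600 μL = 5.95 mL total → factor 5.95/1.35 = 4.4074
Step 4: 320 μL brought to 39.5 mL → factor 39500/320 = 123.44
Step 5: 0.85 mL + 7.6 mL = 8.45 mL total → factor 8.45/0.85 = 9.9412
Overall dilution factor = 194.64 × 59.615 × 4.4074 × 123.44 × 9.9412 = 6.2755 × 10^7
Final = 2.50 mg/mL / 6.2755 × 10^7 = 3.984 × 10^-8 mg/mL = 0.0398 ng/mL

0.0398 ng/mL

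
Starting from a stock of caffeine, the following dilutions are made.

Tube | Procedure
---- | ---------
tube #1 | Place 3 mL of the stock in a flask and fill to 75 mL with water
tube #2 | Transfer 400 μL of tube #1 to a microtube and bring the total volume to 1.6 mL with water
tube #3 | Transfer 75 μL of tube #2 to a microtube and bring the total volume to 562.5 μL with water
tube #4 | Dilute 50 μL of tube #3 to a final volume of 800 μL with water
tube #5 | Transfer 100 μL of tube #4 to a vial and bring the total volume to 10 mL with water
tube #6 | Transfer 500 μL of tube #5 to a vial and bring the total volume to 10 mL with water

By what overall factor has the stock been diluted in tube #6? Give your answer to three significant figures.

Step 1: 3 mL brought to 75 mL → factor 75/3 = 25
Step 2: 400 μL brought to 1.6 mL → factor 1600/400 = 4
Step 3: 75 μL brought to 562.5 μL → factor 562.5/75 = 7.5
Step 4: 50 μL brought to 800 μL → factor 800/50 = 16
Step 5: 100 μL brought to 10 mL → factor 10000/100 = 100
Step 6: 500 μL brought to 10 mL → factor 10000/500 = 20
Overall dilution factor = 25 × 4 × 7.5 × 16 × 100 × 20 = 2.4 × 10^7

2.40 × 10^7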